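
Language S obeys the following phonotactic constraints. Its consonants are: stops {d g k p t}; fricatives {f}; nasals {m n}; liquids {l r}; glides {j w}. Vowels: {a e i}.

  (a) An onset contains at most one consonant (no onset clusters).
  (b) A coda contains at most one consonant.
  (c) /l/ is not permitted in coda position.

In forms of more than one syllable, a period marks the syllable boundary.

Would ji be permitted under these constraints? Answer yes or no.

yes

ji — σ1 onset /j/, coda /∅/ ok → permitted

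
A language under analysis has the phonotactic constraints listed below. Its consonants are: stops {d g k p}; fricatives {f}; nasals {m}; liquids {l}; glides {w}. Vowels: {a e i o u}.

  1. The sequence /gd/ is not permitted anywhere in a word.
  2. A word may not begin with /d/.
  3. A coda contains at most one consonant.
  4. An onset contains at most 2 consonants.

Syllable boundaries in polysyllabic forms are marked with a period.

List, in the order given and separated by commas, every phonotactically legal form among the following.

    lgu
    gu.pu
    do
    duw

lgu, gu.pu

lgu — σ1 onset /lg/ (2C), coda /∅/ ok → phonotactically legal
gu.pu — σ1 onset /g/, coda /∅/ ok; σ2 onset /p/, coda /∅/ ok → phonotactically legal
do — violates constraint 2: word begins with /d/ → phonotactically illegal
duw — violates constraint 2: word begins with /d/ → phonotactically illegal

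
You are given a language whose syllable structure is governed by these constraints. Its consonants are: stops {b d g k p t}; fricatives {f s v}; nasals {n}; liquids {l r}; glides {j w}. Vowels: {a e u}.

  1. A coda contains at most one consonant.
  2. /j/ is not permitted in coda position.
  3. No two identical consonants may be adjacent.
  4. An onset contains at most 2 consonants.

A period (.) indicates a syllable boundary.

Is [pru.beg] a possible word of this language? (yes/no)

[pru.beg] — σ1 onset /pr/ (2C), coda /∅/ ok; σ2 onset /b/, coda /g/ ok → licit

yes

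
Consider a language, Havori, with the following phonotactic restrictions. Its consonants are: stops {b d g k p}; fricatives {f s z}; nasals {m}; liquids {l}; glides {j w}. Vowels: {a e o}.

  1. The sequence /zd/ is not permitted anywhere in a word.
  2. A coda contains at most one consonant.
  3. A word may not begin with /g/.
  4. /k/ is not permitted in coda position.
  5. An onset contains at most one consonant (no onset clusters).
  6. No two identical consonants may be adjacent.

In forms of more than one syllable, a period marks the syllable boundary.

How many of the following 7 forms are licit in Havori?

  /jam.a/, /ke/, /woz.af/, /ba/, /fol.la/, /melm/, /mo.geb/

/jam.a/ — σ1 onset /j/, coda /m/ ok; σ2 onset /∅/, coda /∅/ ok → licit
/ke/ — σ1 onset /k/, coda /∅/ ok → licit
/woz.af/ — σ1 onset /w/, coda /z/ ok; σ2 onset /∅/, coda /f/ ok → licit
/ba/ — σ1 onset /b/, coda /∅/ ok → licit
/fol.la/ — violates constraint 6: adjacent identical consonants /ll/ → illicit
/melm/ — violates constraint 2: syllable 1 coda /lm/ has 2 consonants (> 1) → illicit
/mo.geb/ — σ1 onset /m/, coda /∅/ ok; σ2 onset /g/, coda /b/ ok → licit
Licit: /jam.a/, /ke/, /woz.af/, /ba/, /mo.geb/ → 5.

5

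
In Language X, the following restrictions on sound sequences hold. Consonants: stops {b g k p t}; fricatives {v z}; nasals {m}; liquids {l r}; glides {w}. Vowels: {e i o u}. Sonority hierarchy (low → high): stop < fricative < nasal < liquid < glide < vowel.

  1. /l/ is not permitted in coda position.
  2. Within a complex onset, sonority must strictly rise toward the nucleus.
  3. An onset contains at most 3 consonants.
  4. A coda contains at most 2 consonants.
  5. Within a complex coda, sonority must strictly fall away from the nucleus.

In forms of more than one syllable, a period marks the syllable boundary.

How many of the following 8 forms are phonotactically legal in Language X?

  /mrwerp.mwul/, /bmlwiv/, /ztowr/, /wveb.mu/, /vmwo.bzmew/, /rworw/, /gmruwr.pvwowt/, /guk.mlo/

3

/mrwerp.mwul/ — violates constraint 1: syllable 2 coda contains /l/ → phonotactically illegal
/bmlwiv/ — violates constraint 3: syllable 1 onset /bmlw/ has 4 consonants (> 3) → phonotactically illegal
/ztowr/ — violates constraint 2: syllable 1 onset /zt/: /z/ (fricative, 2) → /t/ (stop, 1) does not rise → phonotactically illegal
/wveb.mu/ — violates constraint 2: syllable 1 onset /wv/: /w/ (glide, 5) → /v/ (fricative, 2) does not rise → phonotactically illegal
/vmwo.bzmew/ — σ1 onset /vmw/ (2→3→5 rises), coda /∅/ ok; σ2 onset /bzm/ (1→2→3 rises), coda /w/ ok → phonotactically legal
/rworw/ — violates constraint 5: syllable 1 coda /rw/: /r/ (liquid, 4) → /w/ (glide, 5) does not fall → phonotactically illegal
/gmruwr.pvwowt/ — σ1 onset /gmr/ (1→3→4 rises), coda /wr/ (5→4 falls) ok; σ2 onset /pvw/ (1→2→5 rises), coda /wt/ (5→1 falls) ok → phonotactically legal
/guk.mlo/ — σ1 onset /g/, coda /k/ ok; σ2 onset /ml/ (3→4 rises), coda /∅/ ok → phonotactically legal
Phonotactically legal: /vmwo.bzmew/, /gmruwr.pvwowt/, /guk.mlo/ → 3.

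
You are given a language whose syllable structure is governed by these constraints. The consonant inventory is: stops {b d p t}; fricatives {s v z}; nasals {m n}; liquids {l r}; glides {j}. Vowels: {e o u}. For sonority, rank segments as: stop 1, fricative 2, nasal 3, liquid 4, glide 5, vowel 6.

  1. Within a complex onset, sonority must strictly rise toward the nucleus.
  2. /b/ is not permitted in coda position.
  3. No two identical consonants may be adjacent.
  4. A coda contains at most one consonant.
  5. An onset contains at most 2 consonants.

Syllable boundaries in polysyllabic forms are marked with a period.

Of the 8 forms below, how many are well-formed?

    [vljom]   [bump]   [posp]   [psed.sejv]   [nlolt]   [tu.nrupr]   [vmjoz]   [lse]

[vljom] — violates constraint 5: syllable 1 onset /vlj/ has 3 consonants (> 2) → ill-formed
[bump] — violates constraint 4: syllable 1 coda /mp/ has 2 consonants (> 1) → ill-formed
[posp] — violates constraint 4: syllable 1 coda /sp/ has 2 consonants (> 1) → ill-formed
[psed.sejv] — violates constraint 4: syllable 2 coda /jv/ has 2 consonants (> 1) → ill-formed
[nlolt] — violates constraint 4: syllable 1 coda /lt/ has 2 consonants (> 1) → ill-formed
[tu.nrupr] — violates constraint 4: syllable 2 coda /pr/ has 2 consonants (> 1) → ill-formed
[vmjoz] — violates constraint 5: syllable 1 onset /vmj/ has 3 consonants (> 2) → ill-formed
[lse] — violates constraint 1: syllable 1 onset /ls/: /l/ (liquid, 4) → /s/ (fricative, 2) does not rise → ill-formed
No form is well-formed → 0.

0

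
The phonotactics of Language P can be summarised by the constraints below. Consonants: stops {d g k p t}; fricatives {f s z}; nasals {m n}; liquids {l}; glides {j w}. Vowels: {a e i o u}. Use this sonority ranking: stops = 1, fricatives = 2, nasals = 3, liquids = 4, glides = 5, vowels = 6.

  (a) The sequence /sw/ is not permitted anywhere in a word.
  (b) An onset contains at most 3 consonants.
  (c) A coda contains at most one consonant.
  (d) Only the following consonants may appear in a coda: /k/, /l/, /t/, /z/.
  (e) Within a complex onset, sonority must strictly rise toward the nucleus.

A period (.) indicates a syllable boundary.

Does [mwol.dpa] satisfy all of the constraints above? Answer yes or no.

[mwol.dpa] — violates constraint (e): syllable 2 onset /dp/: /d/ (stop, 1) → /p/ (stop, 1) does not rise → ill-formed

no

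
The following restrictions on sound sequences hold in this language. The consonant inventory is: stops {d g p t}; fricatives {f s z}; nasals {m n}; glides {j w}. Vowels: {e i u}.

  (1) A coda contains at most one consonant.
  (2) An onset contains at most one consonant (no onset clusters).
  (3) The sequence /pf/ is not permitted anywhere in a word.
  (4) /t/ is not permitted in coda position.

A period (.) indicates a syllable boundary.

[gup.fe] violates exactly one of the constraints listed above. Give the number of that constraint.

3

[gup.fe]: contains banned sequence /pf/.
This is a violation of constraint 3: "The sequence /pf/ is not permitted anywhere in a word."
The remaining constraints (1, 2, 4) are satisfied.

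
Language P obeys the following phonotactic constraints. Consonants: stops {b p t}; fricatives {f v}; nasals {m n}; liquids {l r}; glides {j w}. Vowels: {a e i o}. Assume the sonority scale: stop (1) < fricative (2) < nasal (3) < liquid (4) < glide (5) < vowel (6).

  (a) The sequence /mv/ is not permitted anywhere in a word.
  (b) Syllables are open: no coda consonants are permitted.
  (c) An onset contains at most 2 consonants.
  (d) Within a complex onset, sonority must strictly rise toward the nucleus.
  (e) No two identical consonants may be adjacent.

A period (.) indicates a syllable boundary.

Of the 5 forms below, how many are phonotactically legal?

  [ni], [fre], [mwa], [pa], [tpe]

[ni] — σ1 onset /n/, coda /∅/ ok → phonotactically legal
[fre] — σ1 onset /fr/ (2→4 rises), coda /∅/ ok → phonotactically legal
[mwa] — σ1 onset /mw/ (3→5 rises), coda /∅/ ok → phonotactically legal
[pa] — σ1 onset /p/, coda /∅/ ok → phonotactically legal
[tpe] — violates constraint (d): syllable 1 onset /tp/: /t/ (stop, 1) → /p/ (stop, 1) does not rise → phonotactically illegal
Phonotactically legal: [ni], [fre], [mwa], [pa] → 4.

4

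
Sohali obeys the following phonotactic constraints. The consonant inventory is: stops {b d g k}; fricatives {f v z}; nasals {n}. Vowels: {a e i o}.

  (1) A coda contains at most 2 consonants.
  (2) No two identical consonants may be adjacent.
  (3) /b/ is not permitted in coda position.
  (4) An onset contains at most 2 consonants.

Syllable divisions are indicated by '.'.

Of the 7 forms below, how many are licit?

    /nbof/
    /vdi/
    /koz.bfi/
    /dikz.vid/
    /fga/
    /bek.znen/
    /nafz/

/nbof/ — σ1 onset /nb/ (2C), coda /f/ ok → licit
/vdi/ — σ1 onset /vd/ (2C), coda /∅/ ok → licit
/koz.bfi/ — σ1 onset /k/, coda /z/ ok; σ2 onset /bf/ (2C), coda /∅/ ok → licit
/dikz.vid/ — σ1 onset /d/, coda /kz/ (2C) ok; σ2 onset /v/, coda /d/ ok → licit
/fga/ — σ1 onset /fg/ (2C), coda /∅/ ok → licit
/bek.znen/ — σ1 onset /b/, coda /k/ ok; σ2 onset /zn/ (2C), coda /n/ ok → licit
/nafz/ — σ1 onset /n/, coda /fz/ (2C) ok → licit
Licit: /nbof/, /vdi/, /koz.bfi/, /dikz.vid/, /fga/, /bek.znen/, /nafz/ → 7.

7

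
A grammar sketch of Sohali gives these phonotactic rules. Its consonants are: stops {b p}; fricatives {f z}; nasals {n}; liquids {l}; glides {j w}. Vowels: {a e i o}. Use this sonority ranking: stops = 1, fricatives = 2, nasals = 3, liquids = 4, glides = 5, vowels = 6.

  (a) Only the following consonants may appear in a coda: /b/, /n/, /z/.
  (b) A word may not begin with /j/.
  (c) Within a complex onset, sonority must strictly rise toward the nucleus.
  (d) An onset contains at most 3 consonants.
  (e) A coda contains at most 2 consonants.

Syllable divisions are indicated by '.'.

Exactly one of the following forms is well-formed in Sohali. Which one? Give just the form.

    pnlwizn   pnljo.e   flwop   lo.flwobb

lo.flwobb

pnlwizn — violates constraint (d): syllable 1 onset /pnlw/ has 4 consonants (> 3) → ill-formed
pnljo.e — violates constraint (d): syllable 1 onset /pnlj/ has 4 consonants (> 3) → ill-formed
flwop — violates constraint (a): syllable 1 coda contains /p/, which is not a licensed coda consonant → ill-formed
lo.flwobb — σ1 onset /l/, coda /∅/ ok; σ2 onset /flw/ (2→4→5 rises), coda /bb/ (2C) ok → well-formed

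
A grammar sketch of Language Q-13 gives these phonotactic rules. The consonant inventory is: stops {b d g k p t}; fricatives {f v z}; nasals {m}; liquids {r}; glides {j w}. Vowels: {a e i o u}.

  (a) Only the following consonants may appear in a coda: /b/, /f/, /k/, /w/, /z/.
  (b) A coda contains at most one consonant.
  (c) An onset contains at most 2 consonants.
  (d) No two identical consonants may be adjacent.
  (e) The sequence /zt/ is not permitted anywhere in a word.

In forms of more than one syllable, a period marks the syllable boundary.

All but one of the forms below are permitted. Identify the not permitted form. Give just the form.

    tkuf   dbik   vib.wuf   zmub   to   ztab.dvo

tkuf — σ1 onset /tk/ (2C), coda /f/ ok → permitted
dbik — σ1 onset /db/ (2C), coda /k/ ok → permitted
vib.wuf — σ1 onset /v/, coda /b/ ok; σ2 onset /w/, coda /f/ ok → permitted
zmub — σ1 onset /zm/ (2C), coda /b/ ok → permitted
to — σ1 onset /t/, coda /∅/ ok → permitted
ztab.dvo — violates constraint (e): contains banned sequence /zt/ → not permitted

ztab.dvo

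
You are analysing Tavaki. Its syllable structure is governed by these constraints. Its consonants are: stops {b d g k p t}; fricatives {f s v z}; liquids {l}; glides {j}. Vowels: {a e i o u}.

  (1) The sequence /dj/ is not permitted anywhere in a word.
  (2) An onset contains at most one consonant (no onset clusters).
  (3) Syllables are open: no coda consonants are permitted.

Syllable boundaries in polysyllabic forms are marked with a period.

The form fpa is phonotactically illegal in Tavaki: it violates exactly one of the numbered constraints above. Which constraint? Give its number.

2

fpa: syllable 1 onset /fp/ has 2 consonants (> 1).
This is a violation of constraint 2: "An onset contains at most one consonant (no onset clusters)."
The remaining constraints (1, 3) are satisfied.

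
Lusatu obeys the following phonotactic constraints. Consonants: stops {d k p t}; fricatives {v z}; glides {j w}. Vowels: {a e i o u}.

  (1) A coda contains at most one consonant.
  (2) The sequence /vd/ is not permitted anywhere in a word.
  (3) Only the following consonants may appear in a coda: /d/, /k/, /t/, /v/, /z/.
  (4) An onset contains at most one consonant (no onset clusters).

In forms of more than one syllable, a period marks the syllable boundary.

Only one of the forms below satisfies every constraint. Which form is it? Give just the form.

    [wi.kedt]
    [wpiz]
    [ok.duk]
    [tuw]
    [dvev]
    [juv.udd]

[ok.duk]

[wi.kedt] — violates constraint 1: syllable 2 coda /dt/ has 2 consonants (> 1) → illicit
[wpiz] — violates constraint 4: syllable 1 onset /wp/ has 2 consonants (> 1) → illicit
[ok.duk] — σ1 onset /∅/, coda /k/ ok; σ2 onset /d/, coda /k/ ok → licit
[tuw] — violates constraint 3: syllable 1 coda contains /w/, which is not a licensed coda consonant → illicit
[dvev] — violates constraint 4: syllable 1 onset /dv/ has 2 consonants (> 1) → illicit
[juv.udd] — violates constraint 1: syllable 2 coda /dd/ has 2 consonants (> 1) → illicit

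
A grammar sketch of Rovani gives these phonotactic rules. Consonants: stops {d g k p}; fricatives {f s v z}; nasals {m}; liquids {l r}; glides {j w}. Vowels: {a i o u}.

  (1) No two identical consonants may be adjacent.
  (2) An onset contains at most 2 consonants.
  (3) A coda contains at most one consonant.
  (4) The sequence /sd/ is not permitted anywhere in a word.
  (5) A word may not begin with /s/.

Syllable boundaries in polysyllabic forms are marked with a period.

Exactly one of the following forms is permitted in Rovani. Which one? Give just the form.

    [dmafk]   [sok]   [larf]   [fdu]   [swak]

[fdu]

[dmafk] — violates constraint 3: syllable 1 coda /fk/ has 2 consonants (> 1) → not permitted
[sok] — violates constraint 5: word begins with /s/ → not permitted
[larf] — violates constraint 3: syllable 1 coda /rf/ has 2 consonants (> 1) → not permitted
[fdu] — σ1 onset /fd/ (2C), coda /∅/ ok → permitted
[swak] — violates constraint 5: word begins with /s/ → not permitted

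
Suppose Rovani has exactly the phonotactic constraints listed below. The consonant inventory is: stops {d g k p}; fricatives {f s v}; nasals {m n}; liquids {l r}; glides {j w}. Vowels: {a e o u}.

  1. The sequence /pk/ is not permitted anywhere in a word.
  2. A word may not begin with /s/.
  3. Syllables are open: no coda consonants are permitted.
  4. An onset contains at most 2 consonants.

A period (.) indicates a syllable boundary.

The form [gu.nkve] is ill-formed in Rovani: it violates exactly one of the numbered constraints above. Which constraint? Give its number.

4

[gu.nkve]: syllable 2 onset /nkv/ has 3 consonants (> 2).
This is a violation of constraint 4: "An onset contains at most 2 consonants."
The remaining constraints (1, 2, 3) are satisfied.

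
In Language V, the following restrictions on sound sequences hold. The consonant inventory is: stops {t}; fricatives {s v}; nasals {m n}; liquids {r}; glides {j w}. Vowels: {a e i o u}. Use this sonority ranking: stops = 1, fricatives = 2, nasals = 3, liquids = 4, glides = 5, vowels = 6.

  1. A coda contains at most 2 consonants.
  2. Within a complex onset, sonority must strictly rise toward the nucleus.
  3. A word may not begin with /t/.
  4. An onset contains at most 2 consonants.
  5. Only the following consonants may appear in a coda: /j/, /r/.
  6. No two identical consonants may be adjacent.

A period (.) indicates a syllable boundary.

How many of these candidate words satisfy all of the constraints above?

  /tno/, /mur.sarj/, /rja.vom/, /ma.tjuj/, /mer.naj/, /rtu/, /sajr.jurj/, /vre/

5

/tno/ — violates constraint 3: word begins with /t/ → illicit
/mur.sarj/ — σ1 onset /m/, coda /r/ ok; σ2 onset /s/, coda /rj/ (2C) ok → licit
/rja.vom/ — violates constraint 5: syllable 2 coda contains /m/, which is not a licensed coda consonant → illicit
/ma.tjuj/ — σ1 onset /m/, coda /∅/ ok; σ2 onset /tj/ (1→5 rises), coda /j/ ok → licit
/mer.naj/ — σ1 onset /m/, coda /r/ ok; σ2 onset /n/, coda /j/ ok → licit
/rtu/ — violates constraint 2: syllable 1 onset /rt/: /r/ (liquid, 4) → /t/ (stop, 1) does not rise → illicit
/sajr.jurj/ — σ1 onset /s/, coda /jr/ (2C) ok; σ2 onset /j/, coda /rj/ (2C) ok → licit
/vre/ — σ1 onset /vr/ (2→4 rises), coda /∅/ ok → licit
Licit: /mur.sarj/, /ma.tjuj/, /mer.naj/, /sajr.jurj/, /vre/ → 5.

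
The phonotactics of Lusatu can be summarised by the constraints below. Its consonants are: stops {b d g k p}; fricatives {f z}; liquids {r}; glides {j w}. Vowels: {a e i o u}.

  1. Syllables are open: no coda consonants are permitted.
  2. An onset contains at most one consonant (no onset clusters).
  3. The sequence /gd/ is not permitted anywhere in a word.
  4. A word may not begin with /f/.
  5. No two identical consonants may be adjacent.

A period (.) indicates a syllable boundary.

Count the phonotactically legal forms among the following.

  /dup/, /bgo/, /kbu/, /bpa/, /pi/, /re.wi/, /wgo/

/dup/ — violates constraint 1: syllable 1 coda /p/ has 1 consonant (> 0) → phonotactically illegal
/bgo/ — violates constraint 2: syllable 1 onset /bg/ has 2 consonants (> 1) → phonotactically illegal
/kbu/ — violates constraint 2: syllable 1 onset /kb/ has 2 consonants (> 1) → phonotactically illegal
/bpa/ — violates constraint 2: syllable 1 onset /bp/ has 2 consonants (> 1) → phonotactically illegal
/pi/ — σ1 onset /p/, coda /∅/ ok → phonotactically legal
/re.wi/ — σ1 onset /r/, coda /∅/ ok; σ2 onset /w/, coda /∅/ ok → phonotactically legal
/wgo/ — violates constraint 2: syllable 1 onset /wg/ has 2 consonants (> 1) → phonotactically illegal
Phonotactically legal: /pi/, /re.wi/ → 2.

2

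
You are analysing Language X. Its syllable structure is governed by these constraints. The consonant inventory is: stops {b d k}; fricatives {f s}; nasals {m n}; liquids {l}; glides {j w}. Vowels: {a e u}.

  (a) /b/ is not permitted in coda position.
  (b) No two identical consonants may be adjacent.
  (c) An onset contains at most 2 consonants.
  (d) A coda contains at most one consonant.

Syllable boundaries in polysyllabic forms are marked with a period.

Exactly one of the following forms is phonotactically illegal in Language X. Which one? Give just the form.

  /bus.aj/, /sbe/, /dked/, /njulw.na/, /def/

/bus.aj/ — σ1 onset /b/, coda /s/ ok; σ2 onset /∅/, coda /j/ ok → phonotactically legal
/sbe/ — σ1 onset /sb/ (2C), coda /∅/ ok → phonotactically legal
/dked/ — σ1 onset /dk/ (2C), coda /d/ ok → phonotactically legal
/njulw.na/ — violates constraint (d): syllable 1 coda /lw/ has 2 consonants (> 1) → phonotactically illegal
/def/ — σ1 onset /d/, coda /f/ ok → phonotactically legal

/njulw.na/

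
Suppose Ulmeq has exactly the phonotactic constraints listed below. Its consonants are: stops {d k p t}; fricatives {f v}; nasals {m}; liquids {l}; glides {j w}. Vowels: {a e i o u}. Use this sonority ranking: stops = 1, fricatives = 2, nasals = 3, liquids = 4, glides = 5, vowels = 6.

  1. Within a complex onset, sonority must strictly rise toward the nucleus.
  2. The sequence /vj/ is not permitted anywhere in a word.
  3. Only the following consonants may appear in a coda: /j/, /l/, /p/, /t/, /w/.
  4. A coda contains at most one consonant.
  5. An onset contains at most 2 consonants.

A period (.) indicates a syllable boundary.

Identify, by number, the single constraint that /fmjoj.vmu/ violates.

/fmjoj.vmu/: syllable 1 onset /fmj/ has 3 consonants (> 2).
This is a violation of constraint 5: "An onset contains at most 2 consonants."
The remaining constraints (1, 2, 3, 4) are satisfied.

5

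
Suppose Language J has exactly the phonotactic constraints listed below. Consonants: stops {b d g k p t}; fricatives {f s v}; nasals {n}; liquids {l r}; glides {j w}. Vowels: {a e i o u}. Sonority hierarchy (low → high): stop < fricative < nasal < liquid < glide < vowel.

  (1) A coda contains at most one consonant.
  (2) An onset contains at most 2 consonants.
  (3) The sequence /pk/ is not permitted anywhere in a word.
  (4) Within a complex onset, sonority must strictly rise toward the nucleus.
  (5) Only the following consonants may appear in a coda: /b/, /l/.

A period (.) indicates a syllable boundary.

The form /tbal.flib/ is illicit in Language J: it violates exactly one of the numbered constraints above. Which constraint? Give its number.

/tbal.flib/: syllable 1 onset /tb/: /t/ (stop, 1) → /b/ (stop, 1) does not rise.
This is a violation of constraint 4: "Within a complex onset, sonority must strictly rise toward the nucleus."
The remaining constraints (1, 2, 3, 5) are satisfied.

4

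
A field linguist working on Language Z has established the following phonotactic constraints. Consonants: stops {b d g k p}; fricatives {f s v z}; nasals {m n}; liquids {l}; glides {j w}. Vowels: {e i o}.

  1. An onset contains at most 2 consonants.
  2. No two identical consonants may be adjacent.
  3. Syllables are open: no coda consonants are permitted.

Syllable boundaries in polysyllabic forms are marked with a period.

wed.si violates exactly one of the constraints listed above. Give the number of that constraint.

3

wed.si: syllable 1 coda /d/ has 1 consonant (> 0).
This is a violation of constraint 3: "Syllables are open: no coda consonants are permitted."
The remaining constraints (1, 2) are satisfied.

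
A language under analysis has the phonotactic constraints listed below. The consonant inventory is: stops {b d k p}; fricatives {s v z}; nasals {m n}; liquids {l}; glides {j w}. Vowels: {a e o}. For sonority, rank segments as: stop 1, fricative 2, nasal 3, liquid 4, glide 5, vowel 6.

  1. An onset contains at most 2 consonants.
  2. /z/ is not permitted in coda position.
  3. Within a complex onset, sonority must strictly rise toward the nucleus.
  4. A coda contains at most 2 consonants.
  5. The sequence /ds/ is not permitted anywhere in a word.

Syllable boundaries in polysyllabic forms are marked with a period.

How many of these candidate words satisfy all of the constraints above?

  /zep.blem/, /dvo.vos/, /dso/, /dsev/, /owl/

/zep.blem/ — σ1 onset /z/, coda /p/ ok; σ2 onset /bl/ (1→4 rises), coda /m/ ok → phonotactically legal
/dvo.vos/ — σ1 onset /dv/ (1→2 rises), coda /∅/ ok; σ2 onset /v/, coda /s/ ok → phonotactically legal
/dso/ — violates constraint 5: contains banned sequence /ds/ → phonotactically illegal
/dsev/ — violates constraint 5: contains banned sequence /ds/ → phonotactically illegal
/owl/ — σ1 onset /∅/, coda /wl/ (2C) ok → phonotactically legal
Phonotactically legal: /zep.blem/, /dvo.vos/, /owl/ → 3.

3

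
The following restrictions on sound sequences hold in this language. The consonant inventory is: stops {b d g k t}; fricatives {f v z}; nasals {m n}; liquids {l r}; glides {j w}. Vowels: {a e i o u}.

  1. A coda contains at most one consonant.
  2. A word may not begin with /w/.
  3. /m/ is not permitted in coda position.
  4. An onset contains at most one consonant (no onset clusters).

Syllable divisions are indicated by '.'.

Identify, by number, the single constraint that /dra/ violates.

4

/dra/: syllable 1 onset /dr/ has 2 consonants (> 1).
This is a violation of constraint 4: "An onset contains at most one consonant (no onset clusters)."
The remaining constraints (1, 2, 3) are satisfied.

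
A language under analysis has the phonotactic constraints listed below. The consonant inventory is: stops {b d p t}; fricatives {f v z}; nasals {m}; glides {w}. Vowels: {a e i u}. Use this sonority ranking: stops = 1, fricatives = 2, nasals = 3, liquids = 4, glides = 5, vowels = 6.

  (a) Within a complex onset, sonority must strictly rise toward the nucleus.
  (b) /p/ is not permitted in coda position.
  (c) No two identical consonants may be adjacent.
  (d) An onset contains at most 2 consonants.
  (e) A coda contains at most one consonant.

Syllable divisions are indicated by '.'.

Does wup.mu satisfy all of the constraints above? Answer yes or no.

no

wup.mu — violates constraint (b): syllable 1 coda contains /p/ → ill-formed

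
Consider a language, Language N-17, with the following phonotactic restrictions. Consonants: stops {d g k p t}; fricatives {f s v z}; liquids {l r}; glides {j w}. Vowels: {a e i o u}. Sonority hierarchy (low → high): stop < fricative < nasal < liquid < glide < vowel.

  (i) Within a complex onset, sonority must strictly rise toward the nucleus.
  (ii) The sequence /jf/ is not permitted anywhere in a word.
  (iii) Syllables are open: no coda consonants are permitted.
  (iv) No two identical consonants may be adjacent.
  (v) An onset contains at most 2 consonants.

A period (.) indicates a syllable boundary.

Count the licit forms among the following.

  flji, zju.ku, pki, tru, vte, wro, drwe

2

flji — violates constraint (v): syllable 1 onset /flj/ has 3 consonants (> 2) → illicit
zju.ku — σ1 onset /zj/ (2→5 rises), coda /∅/ ok; σ2 onset /k/, coda /∅/ ok → licit
pki — violates constraint (i): syllable 1 onset /pk/: /p/ (stop, 1) → /k/ (stop, 1) does not rise → illicit
tru — σ1 onset /tr/ (1→4 rises), coda /∅/ ok → licit
vte — violates constraint (i): syllable 1 onset /vt/: /v/ (fricative, 2) → /t/ (stop, 1) does not rise → illicit
wro — violates constraint (i): syllable 1 onset /wr/: /w/ (glide, 5) → /r/ (liquid, 4) does not rise → illicit
drwe — violates constraint (v): syllable 1 onset /drw/ has 3 consonants (> 2) → illicit
Licit: zju.ku, tru → 2.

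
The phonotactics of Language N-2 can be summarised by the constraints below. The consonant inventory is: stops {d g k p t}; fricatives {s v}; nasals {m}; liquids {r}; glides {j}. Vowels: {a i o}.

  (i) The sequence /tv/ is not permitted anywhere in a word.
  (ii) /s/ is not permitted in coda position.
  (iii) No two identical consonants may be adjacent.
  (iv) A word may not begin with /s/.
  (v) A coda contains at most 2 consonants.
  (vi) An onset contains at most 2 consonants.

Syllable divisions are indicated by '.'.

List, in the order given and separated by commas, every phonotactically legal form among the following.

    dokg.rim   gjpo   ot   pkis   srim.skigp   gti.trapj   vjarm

dokg.rim, ot, gti.trapj, vjarm

dokg.rim — σ1 onset /d/, coda /kg/ (2C) ok; σ2 onset /r/, coda /m/ ok → phonotactically legal
gjpo — violates constraint (vi): syllable 1 onset /gjp/ has 3 consonants (> 2) → phonotactically illegal
ot — σ1 onset /∅/, coda /t/ ok → phonotactically legal
pkis — violates constraint (ii): syllable 1 coda contains /s/ → phonotactically illegal
srim.skigp — violates constraint (iv): word begins with /s/ → phonotactically illegal
gti.trapj — σ1 onset /gt/ (2C), coda /∅/ ok; σ2 onset /tr/ (2C), coda /pj/ (2C) ok → phonotactically legal
vjarm — σ1 onset /vj/ (2C), coda /rm/ (2C) ok → phonotactically legal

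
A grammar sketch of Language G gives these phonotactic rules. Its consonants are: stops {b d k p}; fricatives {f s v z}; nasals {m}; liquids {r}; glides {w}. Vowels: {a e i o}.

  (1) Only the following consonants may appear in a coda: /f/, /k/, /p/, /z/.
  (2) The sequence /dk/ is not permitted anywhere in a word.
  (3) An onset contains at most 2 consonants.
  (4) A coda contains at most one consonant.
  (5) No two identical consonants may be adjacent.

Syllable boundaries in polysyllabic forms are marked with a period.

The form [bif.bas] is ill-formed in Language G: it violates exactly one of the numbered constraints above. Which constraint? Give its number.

[bif.bas]: syllable 2 coda contains /s/, which is not a licensed coda consonant.
This is a violation of constraint 1: "Only the following consonants may appear in a coda: /f/, /k/, /p/, /z/."
The remaining constraints (2, 3, 4, 5) are satisfied.

1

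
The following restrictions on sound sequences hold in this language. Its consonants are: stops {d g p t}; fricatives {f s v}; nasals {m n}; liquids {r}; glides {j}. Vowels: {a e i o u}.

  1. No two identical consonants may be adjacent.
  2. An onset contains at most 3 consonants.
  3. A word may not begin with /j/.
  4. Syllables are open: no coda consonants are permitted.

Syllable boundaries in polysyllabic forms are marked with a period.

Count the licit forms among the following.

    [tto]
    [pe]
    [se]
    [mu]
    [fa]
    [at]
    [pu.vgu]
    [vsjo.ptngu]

5

[tto] — violates constraint 1: adjacent identical consonants /tt/ → illicit
[pe] — σ1 onset /p/, coda /∅/ ok → licit
[se] — σ1 onset /s/, coda /∅/ ok → licit
[mu] — σ1 onset /m/, coda /∅/ ok → licit
[fa] — σ1 onset /f/, coda /∅/ ok → licit
[at] — violates constraint 4: syllable 1 coda /t/ has 1 consonant (> 0) → illicit
[pu.vgu] — σ1 onset /p/, coda /∅/ ok; σ2 onset /vg/ (2C), coda /∅/ ok → licit
[vsjo.ptngu] — violates constraint 2: syllable 2 onset /ptng/ has 4 consonants (> 3) → illicit
Licit: [pe], [se], [mu], [fa], [pu.vgu] → 5.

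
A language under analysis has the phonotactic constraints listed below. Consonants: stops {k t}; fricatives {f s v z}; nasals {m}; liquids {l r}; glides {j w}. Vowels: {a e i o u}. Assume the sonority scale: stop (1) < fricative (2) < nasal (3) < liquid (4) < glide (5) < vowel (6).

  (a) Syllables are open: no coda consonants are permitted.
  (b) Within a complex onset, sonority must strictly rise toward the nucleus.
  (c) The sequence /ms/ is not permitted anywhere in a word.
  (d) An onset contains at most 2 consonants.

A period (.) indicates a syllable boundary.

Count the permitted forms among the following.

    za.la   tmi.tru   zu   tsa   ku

5

za.la — σ1 onset /z/, coda /∅/ ok; σ2 onset /l/, coda /∅/ ok → permitted
tmi.tru — σ1 onset /tm/ (1→3 rises), coda /∅/ ok; σ2 onset /tr/ (1→4 rises), coda /∅/ ok → permitted
zu — σ1 onset /z/, coda /∅/ ok → permitted
tsa — σ1 onset /ts/ (1→2 rises), coda /∅/ ok → permitted
ku — σ1 onset /k/, coda /∅/ ok → permitted
Permitted: za.la, tmi.tru, zu, tsa, ku → 5.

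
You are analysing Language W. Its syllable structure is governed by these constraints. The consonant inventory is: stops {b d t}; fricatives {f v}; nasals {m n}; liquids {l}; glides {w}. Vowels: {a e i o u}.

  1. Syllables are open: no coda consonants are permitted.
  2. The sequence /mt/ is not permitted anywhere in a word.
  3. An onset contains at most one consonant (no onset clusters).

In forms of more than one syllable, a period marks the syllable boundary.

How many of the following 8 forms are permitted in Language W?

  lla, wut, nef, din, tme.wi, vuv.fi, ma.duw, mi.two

0

lla — violates constraint 3: syllable 1 onset /ll/ has 2 consonants (> 1) → not permitted
wut — violates constraint 1: syllable 1 coda /t/ has 1 consonant (> 0) → not permitted
nef — violates constraint 1: syllable 1 coda /f/ has 1 consonant (> 0) → not permitted
din — violates constraint 1: syllable 1 coda /n/ has 1 consonant (> 0) → not permitted
tme.wi — violates constraint 3: syllable 1 onset /tm/ has 2 consonants (> 1) → not permitted
vuv.fi — violates constraint 1: syllable 1 coda /v/ has 1 consonant (> 0) → not permitted
ma.duw — violates constraint 1: syllable 2 coda /w/ has 1 consonant (> 0) → not permitted
mi.two — violates constraint 3: syllable 2 onset /tw/ has 2 consonants (> 1) → not permitted
No form is permitted → 0.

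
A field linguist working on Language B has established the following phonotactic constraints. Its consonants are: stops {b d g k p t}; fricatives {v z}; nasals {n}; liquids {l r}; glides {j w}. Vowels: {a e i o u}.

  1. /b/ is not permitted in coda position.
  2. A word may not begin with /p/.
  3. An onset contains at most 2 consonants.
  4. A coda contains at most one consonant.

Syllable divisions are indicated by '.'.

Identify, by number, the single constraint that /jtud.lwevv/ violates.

/jtud.lwevv/: syllable 2 coda /vv/ has 2 consonants (> 1).
This is a violation of constraint 4: "A coda contains at most one consonant."
The remaining constraints (1, 2, 3) are satisfied.

4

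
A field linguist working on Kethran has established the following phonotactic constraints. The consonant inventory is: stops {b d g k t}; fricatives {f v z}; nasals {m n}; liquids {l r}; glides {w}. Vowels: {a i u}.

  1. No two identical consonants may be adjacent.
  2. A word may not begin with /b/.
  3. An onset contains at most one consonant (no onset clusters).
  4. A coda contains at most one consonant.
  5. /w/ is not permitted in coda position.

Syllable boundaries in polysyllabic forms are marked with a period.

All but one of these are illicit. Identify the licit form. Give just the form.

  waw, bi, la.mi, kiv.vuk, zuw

waw — violates constraint 5: syllable 1 coda contains /w/ → illicit
bi — violates constraint 2: word begins with /b/ → illicit
la.mi — σ1 onset /l/, coda /∅/ ok; σ2 onset /m/, coda /∅/ ok → licit
kiv.vuk — violates constraint 1: adjacent identical consonants /vv/ → illicit
zuw — violates constraint 5: syllable 1 coda contains /w/ → illicit

la.mi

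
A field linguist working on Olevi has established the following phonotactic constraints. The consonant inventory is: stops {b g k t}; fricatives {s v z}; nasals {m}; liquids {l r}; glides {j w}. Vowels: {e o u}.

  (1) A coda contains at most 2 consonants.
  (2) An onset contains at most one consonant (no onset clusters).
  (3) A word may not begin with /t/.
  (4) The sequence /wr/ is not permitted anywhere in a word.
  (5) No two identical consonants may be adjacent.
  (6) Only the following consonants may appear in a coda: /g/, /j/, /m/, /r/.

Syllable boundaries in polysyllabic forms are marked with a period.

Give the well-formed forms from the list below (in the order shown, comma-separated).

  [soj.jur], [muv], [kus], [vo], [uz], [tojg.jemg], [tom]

[soj.jur] — violates constraint 5: adjacent identical consonants /jj/ → ill-formed
[muv] — violates constraint 6: syllable 1 coda contains /v/, which is not a licensed coda consonant → ill-formed
[kus] — violates constraint 6: syllable 1 coda contains /s/, which is not a licensed coda consonant → ill-formed
[vo] — σ1 onset /v/, coda /∅/ ok → well-formed
[uz] — violates constraint 6: syllable 1 coda contains /z/, which is not a licensed coda consonant → ill-formed
[tojg.jemg] — violates constraint 3: word begins with /t/ → ill-formed
[tom] — violates constraint 3: word begins with /t/ → ill-formed

[vo]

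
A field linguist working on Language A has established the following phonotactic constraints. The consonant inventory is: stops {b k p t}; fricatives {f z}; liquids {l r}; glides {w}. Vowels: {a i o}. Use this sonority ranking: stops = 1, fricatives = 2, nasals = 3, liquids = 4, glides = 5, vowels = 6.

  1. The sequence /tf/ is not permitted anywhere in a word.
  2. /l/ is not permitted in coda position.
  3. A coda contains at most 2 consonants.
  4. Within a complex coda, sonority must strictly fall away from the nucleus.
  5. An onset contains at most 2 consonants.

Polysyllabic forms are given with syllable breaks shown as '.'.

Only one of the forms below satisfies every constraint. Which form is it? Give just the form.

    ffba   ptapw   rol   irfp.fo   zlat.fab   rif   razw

rif

ffba — violates constraint 5: syllable 1 onset /ffb/ has 3 consonants (> 2) → ill-formed
ptapw — violates constraint 4: syllable 1 coda /pw/: /p/ (stop, 1) → /w/ (glide, 5) does not fall → ill-formed
rol — violates constraint 2: syllable 1 coda contains /l/ → ill-formed
irfp.fo — violates constraint 3: syllable 1 coda /rfp/ has 3 consonants (> 2) → ill-formed
zlat.fab — violates constraint 1: contains banned sequence /tf/ → ill-formed
rif — σ1 onset /r/, coda /f/ ok → well-formed
razw — violates constraint 4: syllable 1 coda /zw/: /z/ (fricative, 2) → /w/ (glide, 5) does not fall → ill-formed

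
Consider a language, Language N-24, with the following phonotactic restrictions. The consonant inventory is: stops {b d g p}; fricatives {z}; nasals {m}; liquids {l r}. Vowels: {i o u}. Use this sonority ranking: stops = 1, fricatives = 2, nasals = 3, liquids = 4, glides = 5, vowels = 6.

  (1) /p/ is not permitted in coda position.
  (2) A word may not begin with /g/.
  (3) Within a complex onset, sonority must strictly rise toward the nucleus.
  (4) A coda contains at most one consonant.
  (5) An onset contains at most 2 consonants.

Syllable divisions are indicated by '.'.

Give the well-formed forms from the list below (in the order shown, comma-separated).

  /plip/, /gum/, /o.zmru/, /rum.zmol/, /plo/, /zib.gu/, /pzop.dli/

/rum.zmol/, /plo/, /zib.gu/

/plip/ — violates constraint 1: syllable 1 coda contains /p/ → ill-formed
/gum/ — violates constraint 2: word begins with /g/ → ill-formed
/o.zmru/ — violates constraint 5: syllable 2 onset /zmr/ has 3 consonants (> 2) → ill-formed
/rum.zmol/ — σ1 onset /r/, coda /m/ ok; σ2 onset /zm/ (2→3 rises), coda /l/ ok → well-formed
/plo/ — σ1 onset /pl/ (1→4 rises), coda /∅/ ok → well-formed
/zib.gu/ — σ1 onset /z/, coda /b/ ok; σ2 onset /g/, coda /∅/ ok → well-formed
/pzop.dli/ — violates constraint 1: syllable 1 coda contains /p/ → ill-formed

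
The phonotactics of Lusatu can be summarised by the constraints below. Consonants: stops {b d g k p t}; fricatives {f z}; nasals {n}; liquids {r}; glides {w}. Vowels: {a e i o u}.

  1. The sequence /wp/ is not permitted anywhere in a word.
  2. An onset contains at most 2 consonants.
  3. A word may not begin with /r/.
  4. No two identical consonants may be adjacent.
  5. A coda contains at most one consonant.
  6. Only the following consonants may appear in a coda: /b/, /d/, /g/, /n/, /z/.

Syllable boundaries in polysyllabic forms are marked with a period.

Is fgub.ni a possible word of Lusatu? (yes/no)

fgub.ni — σ1 onset /fg/ (2C), coda /b/ ok; σ2 onset /n/, coda /∅/ ok → well-formed

yes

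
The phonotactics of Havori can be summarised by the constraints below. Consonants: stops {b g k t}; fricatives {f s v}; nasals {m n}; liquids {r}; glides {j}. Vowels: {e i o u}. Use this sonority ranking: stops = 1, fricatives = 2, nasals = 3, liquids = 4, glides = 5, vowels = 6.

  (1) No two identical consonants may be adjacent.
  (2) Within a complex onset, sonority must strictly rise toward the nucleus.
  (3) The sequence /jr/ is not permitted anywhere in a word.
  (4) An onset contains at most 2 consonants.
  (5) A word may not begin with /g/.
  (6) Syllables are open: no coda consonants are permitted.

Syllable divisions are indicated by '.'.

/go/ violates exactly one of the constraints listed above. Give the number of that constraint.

5

/go/: word begins with /g/.
This is a violation of constraint 5: "A word may not begin with /g/."
The remaining constraints (1, 2, 3, 4, 6) are satisfied.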